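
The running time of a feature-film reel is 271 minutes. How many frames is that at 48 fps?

271 min = 16260 s.
Frames = 16260 × 48 = 780480.

780480 frames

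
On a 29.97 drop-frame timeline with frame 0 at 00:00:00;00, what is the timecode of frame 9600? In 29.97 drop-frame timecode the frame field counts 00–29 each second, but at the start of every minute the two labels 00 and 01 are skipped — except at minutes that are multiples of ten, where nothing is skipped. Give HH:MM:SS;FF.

Ten DF minutes hold 17982 frames, so frame 9600 lies in block 0 (frames 0–17981) with 9600 frames into that block.
The block's first minute is 1800 frames and the rest 1798 each; 9600 frames reaches minute 5, so 0 × 18 + 5 × 2 = 10 labels have been skipped so far.
Adding those back, label number 9600 + 10 = 9610 at 30 labels/s is 320 s + 10 f = 0 h 5 min 20 s frame 10, i.e. 00:05:20;10.

00:05:20;10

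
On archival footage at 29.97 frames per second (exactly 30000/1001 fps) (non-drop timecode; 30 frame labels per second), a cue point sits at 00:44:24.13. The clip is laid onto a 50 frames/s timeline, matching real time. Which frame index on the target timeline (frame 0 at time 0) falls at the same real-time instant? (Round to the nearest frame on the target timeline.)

Source frame index: (0×3600 + 44×60 + 24) × 30 + 13 = 79933.
Real time: 79933 / (30000/1001) = 80012933/30000 s.
Target frame: (80012933/30000) × (50) = 80012933/600 ≈ 133354.888 → 133355.

frame 133355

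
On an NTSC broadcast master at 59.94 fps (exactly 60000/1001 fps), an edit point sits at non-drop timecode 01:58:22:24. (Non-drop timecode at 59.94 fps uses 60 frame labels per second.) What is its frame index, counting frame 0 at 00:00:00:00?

426144

Total seconds to the label: (1 × 3600 + 58 × 60 + 22) = 7102.
Frame index = 7102 × 60 + 24 = 426144.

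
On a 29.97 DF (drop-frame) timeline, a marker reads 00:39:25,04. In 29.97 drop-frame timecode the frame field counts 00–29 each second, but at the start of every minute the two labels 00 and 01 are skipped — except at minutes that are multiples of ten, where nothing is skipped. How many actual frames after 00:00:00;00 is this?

70882

Complete 10-minute blocks: 3, each 17982 frames → 53946.
Remaining 9 whole minutes in the current block: 1800 + 8 × 1798 = 16184 frames.
Within the current minute: 25 × 30 + 4 − 2 = 752 (labels ;00/;01 skipped at this minute). Total = 53946 + 16184 + 752 = 70882.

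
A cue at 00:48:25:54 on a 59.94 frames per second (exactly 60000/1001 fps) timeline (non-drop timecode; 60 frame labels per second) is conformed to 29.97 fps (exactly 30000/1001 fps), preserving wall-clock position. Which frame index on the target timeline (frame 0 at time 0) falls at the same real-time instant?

Source frame index: (0×3600 + 48×60 + 25) × 60 + 54 = 174354.
Real time: 174354 / (60000/1001) = 29088059/10000 s.
Target frame: (29088059/10000) × (30000/1001) = 87177.

frame 87177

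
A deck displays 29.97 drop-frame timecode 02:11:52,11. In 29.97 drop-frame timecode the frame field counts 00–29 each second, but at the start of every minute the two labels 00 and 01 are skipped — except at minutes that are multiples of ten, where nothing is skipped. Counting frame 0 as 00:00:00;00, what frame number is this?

As if non-drop at 30 labels/s: (2 × 3600 + 11 × 60 + 52) × 30 + 11 = 237371.
Minute boundaries passed: 131; those not divisible by 10: 131 − 13 = 118; dropped labels = 2 × 118 = 236.
Actual frame index = 237371 − 236 = 237135.

237135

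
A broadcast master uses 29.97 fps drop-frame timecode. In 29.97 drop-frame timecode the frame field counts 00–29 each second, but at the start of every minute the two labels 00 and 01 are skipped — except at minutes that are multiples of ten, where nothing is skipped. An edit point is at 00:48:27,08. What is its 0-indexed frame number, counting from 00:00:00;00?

87130

Complete 10-minute blocks: 4, each 17982 frames → 71928.
Remaining 8 whole minutes in the current block: 1800 + 7 × 1798 = 14386 frames.
Within the current minute: 27 × 30 + 8 − 2 = 816 (labels ;00/;01 skipped at this minute). Total = 71928 + 14386 + 816 = 87130.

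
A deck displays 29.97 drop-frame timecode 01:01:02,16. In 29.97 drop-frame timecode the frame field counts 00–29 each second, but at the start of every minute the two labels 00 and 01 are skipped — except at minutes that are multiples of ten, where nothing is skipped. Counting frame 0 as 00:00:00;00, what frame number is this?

109766

Complete 10-minute blocks: 6, each 17982 frames → 107892.
Remaining 1 whole minute in the current block: 1800 + 0 × 1798 = 1800 frames.
Within the current minute: 2 × 30 + 16 − 2 = 74 (labels ;00/;01 skipped at this minute). Total = 107892 + 1800 + 74 = 109766.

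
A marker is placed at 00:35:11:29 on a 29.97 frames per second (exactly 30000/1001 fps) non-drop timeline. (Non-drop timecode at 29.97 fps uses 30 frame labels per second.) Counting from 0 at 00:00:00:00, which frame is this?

63359

Total seconds to the label: (0 × 3600 + 35 × 60 + 11) = 2111.
Frame index = 2111 × 30 + 29 = 63359.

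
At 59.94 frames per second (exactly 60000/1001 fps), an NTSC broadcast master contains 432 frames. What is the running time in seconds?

7.2072 seconds

Running time = 432 / (60000/1001) = 7.2072 s.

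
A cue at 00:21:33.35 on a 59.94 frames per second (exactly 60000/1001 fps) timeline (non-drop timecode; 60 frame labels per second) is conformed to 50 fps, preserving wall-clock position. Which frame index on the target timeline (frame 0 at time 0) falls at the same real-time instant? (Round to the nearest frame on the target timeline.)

frame 64744

Source frame index: (0×3600 + 21×60 + 33) × 60 + 35 = 77615.
Real time: 77615 / (60000/1001) = 15538523/12000 s.
Target frame: (15538523/12000) × (50) = 15538523/240 ≈ 64743.846 → 64744.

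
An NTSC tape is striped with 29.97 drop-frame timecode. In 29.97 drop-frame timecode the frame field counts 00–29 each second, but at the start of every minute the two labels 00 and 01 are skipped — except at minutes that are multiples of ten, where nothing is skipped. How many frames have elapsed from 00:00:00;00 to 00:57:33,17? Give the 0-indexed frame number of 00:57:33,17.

As if non-drop at 30 labels/s: (0 × 3600 + 57 × 60 + 33) × 30 + 17 = 103607.
Minute boundaries passed: 57; those not divisible by 10: 57 − 5 = 52; dropped labels = 2 × 52 = 104.
Actual frame index = 103607 − 104 = 103503.

103503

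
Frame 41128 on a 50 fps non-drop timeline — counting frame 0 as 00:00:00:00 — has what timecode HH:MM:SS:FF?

41128 ÷ 50 = 822 full seconds, remainder 28 frames.
822 s = 0 h 13 min 42 s.
Timecode: 00:13:42:28.

00:13:42:28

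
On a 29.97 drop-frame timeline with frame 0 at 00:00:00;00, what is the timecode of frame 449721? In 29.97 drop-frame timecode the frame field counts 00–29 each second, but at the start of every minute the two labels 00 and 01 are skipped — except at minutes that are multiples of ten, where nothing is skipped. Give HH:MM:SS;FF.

04:10:05;21

Ten DF minutes hold 17982 frames, so frame 449721 lies in block 25 (frames 449550–467531) with 171 frames into that block.
The block's first minute is 1800 frames and the rest 1798 each; 171 frames reaches minute 0, so 25 × 18 + 0 × 2 = 450 labels have been skipped so far.
Adding those back, label number 449721 + 450 = 450171 at 30 labels/s is 15005 s + 21 f = 4 h 10 min 5 s frame 21, i.e. 04:10:05;21.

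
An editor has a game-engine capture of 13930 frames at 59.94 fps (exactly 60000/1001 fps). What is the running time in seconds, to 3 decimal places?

232.399 seconds

Running time = 13930 × 1001/60000 = 1394393/6000 s ≈ 232.399 s.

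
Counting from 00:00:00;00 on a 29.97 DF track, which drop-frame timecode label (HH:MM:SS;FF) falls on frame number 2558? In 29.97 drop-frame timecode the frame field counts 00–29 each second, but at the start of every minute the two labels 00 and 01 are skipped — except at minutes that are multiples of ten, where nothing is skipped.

00:01:25;10

Each 10-minute DF block holds 10 × 60 × 30 − 9 × 2 = 17982 frames. 2558 ÷ 17982 → 0 full blocks, remainder 2558.
Within the partial block the first minute is 1800 frames and each further minute 1798, so 1 further minute boundary passed. Total skipped labels = 18 × 0 + 2 × 1 = 2.
Non-drop label index = 2558 + 2 = 2560; at 30 labels/s that is 00:01:25:10, i.e. DF 00:01:25;10.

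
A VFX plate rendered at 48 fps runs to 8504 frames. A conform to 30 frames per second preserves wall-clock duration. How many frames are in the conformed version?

5315 frames

Target frames = source frames × (target rate / source rate) = 8504 × (30)/(48) = 8504 × 5/8 = 5315.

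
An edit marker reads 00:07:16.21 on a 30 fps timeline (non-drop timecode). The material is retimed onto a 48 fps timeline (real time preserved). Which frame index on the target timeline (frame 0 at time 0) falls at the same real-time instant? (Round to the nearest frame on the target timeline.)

Source frame index: (0×3600 + 7×60 + 16) × 30 + 21 = 13101.
Real time: 13101 / (30) = 4367/10 s.
Target frame: (4367/10) × (48) = 104808/5 ≈ 20961.600 → 20962.

frame 20962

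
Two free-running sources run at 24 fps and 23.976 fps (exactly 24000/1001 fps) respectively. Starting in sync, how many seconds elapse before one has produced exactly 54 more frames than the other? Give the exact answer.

2252.25 seconds

The gap grows by |24000/1001 − 24| = 24/1001 frames per second.
Time for a 54-frame gap: 54 ÷ (24/1001) = 2252.25 s.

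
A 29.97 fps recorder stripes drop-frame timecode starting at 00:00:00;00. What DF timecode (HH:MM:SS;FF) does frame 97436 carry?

00:54:11;04

Ten DF minutes hold 17982 frames, so frame 97436 lies in block 5 (frames 89910–107891) with 7526 frames into that block.
The block's first minute is 1800 frames and the rest 1798 each; 7526 frames reaches minute 4, so 5 × 18 + 4 × 2 = 98 labels have been skipped so far.
Adding those back, label number 97436 + 98 = 97534 at 30 labels/s is 3251 s + 4 f = 0 h 54 min 11 s frame 4, i.e. 00:54:11;04.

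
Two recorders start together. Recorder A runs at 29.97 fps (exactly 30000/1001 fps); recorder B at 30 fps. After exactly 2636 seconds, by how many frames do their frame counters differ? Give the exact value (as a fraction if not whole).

79080/1001 frames

A emits 30000/1001 × 2636 = 79080000/1001 frames; B emits 30 × 2636 = 79080.
Difference = 79080/1001 frames (≈ 79.0010); B is ahead of A.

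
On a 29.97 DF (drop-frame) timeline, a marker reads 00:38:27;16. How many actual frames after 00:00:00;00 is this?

As if non-drop at 30 labels/s: (0 × 3600 + 38 × 60 + 27) × 30 + 16 = 69226.
Minute boundaries passed: 38; those not divisible by 10: 38 − 3 = 35; dropped labels = 2 × 35 = 70.
Actual frame index = 69226 − 70 = 69156.

69156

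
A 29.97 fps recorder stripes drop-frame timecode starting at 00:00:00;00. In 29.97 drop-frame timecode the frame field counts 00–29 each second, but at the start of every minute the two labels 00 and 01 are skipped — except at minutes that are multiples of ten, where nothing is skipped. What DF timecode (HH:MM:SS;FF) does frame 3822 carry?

00:02:07;16

Each 10-minute DF block holds 10 × 60 × 30 − 9 × 2 = 17982 frames. 3822 ÷ 17982 → 0 full blocks, remainder 3822.
Within the partial block the first minute is 1800 frames and each further minute 1798, so 2 further minute boundaries passed. Total skipped labels = 18 × 0 + 2 × 2 = 4.
Non-drop label index = 3822 + 4 = 3826; at 30 labels/s that is 00:02:07:16, i.e. DF 00:02:07;16.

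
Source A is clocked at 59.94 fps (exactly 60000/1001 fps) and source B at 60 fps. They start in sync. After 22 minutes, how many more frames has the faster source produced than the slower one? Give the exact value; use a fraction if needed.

7200/91 frames

22 min = 1320 s.
A emits 60000/1001 × 1320 = 7200000/91 frames; B emits 60 × 1320 = 79200.
Difference = 7200/91 frames (≈ 79.1209); B is ahead of A.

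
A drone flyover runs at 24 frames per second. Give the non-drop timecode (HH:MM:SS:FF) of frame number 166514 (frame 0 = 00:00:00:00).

01:55:38:02

166514 ÷ 24 = 6938 full seconds, remainder 2 frames.
6938 s = 1 h 55 min 38 s.
Timecode: 01:55:38:02.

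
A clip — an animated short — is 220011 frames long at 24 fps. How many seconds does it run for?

Running time = 220011 / (24) = 9167.125 s.

9167.125 seconds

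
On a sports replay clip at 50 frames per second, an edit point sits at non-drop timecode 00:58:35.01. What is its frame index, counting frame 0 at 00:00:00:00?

175751

Total seconds to the label: (0 × 3600 + 58 × 60 + 35) = 3515.
Frame index = 3515 × 50 + 1 = 175751.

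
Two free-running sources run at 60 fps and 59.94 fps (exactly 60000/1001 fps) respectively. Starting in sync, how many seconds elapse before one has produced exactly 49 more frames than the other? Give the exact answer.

49049/60 seconds

The gap grows by |60000/1001 − 60| = 60/1001 frames per second.
Time for a 49-frame gap: 49 ÷ (60/1001) = 49049/60 s.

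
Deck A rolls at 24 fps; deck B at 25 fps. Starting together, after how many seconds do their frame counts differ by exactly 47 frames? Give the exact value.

The gap grows by |25 − 24| = 1 frame per second.
Time for a 47-frame gap: 47 ÷ (1) = 47 s.

47 seconds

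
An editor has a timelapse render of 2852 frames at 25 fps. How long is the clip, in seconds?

114.08 seconds

Running time = 2852 / (25) = 114.08 s.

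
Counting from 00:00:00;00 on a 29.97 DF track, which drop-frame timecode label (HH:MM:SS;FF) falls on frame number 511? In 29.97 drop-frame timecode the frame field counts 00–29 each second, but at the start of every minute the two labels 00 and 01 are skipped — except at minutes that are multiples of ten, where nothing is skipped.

Ten DF minutes hold 17982 frames, so frame 511 lies in block 0 (frames 0–17981) with 511 frames into that block.
The block's first minute is 1800 frames and the rest 1798 each; 511 frames reaches minute 0, so 0 × 18 + 0 × 2 = 0 labels have been skipped so far.
Adding those back, label number 511 + 0 = 511 at 30 labels/s is 17 s + 1 f = 0 h 0 min 17 s frame 1, i.e. 00:00:17;01.

00:00:17;01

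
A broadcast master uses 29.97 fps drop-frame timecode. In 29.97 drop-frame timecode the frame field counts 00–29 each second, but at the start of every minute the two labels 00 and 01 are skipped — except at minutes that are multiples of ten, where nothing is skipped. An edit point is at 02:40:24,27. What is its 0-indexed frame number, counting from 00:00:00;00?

As if non-drop at 30 labels/s: (2 × 3600 + 40 × 60 + 24) × 30 + 27 = 288747.
Minute boundaries passed: 160; those not divisible by 10: 160 − 16 = 144; dropped labels = 2 × 144 = 288.
Actual frame index = 288747 − 288 = 288459.

288459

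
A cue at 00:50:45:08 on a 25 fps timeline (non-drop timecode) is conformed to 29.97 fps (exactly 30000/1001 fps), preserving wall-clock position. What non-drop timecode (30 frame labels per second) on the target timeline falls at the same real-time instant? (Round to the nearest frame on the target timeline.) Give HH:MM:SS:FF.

Source frame index: (0×3600 + 50×60 + 45) × 25 + 8 = 76133.
Real time: 76133 / (25) = 76133/25 s.
Target frame: (76133/25) × (30000/1001) = 91359600/1001 ≈ 91268.332 → 91268.
At 30 labels/s: frame 91268 → 00:50:42:08.

00:50:42:08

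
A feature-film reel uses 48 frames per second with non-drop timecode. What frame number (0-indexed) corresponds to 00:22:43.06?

Total seconds to the label: (0 × 3600 + 22 × 60 + 43) = 1363.
Frame index = 1363 × 48 + 6 = 65430.

frame 65430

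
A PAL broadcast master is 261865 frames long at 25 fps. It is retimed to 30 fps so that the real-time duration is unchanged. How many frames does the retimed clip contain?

Target frames = source frames × (target rate / source rate) = 261865 × (30)/(25) = 261865 × 6/5 = 314238.

314238 frames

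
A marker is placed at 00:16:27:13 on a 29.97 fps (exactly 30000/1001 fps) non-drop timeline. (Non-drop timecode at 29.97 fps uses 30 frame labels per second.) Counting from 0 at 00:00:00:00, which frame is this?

29623

Total seconds to the label: (0 × 3600 + 16 × 60 + 27) = 987.
Frame index = 987 × 30 + 13 = 29623.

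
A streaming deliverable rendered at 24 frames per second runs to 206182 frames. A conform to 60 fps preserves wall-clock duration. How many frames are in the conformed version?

Target frames = source frames × (target rate / source rate) = 206182 × (60)/(24) = 206182 × 5/2 = 515455.

515455 frames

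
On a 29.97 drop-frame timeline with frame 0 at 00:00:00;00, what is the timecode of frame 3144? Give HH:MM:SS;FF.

00:01:44;26

Each 10-minute DF block holds 10 × 60 × 30 − 9 × 2 = 17982 frames. 3144 ÷ 17982 → 0 full blocks, remainder 3144.
Within the partial block the first minute is 1800 frames and each further minute 1798, so 1 further minute boundary passed. Total skipped labels = 18 × 0 + 2 × 1 = 2.
Non-drop label index = 3144 + 2 = 3146; at 30 labels/s that is 00:01:44:26, i.e. DF 00:01:44;26.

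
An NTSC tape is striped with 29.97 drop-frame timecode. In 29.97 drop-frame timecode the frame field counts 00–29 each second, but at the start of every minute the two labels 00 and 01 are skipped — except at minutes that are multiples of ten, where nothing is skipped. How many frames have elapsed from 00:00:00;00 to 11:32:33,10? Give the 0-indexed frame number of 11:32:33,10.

1245354

As if non-drop at 30 labels/s: (11 × 3600 + 32 × 60 + 33) × 30 + 10 = 1246600.
Minute boundaries passed: 692; those not divisible by 10: 692 − 69 = 623; dropped labels = 2 × 623 = 1246.
Actual frame index = 1246600 − 1246 = 1245354.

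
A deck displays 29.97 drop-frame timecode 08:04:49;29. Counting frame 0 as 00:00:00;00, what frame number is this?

871827

Complete 10-minute blocks: 48, each 17982 frames → 863136.
Remaining 4 whole minutes in the current block: 1800 + 3 × 1798 = 7194 frames.
Within the current minute: 49 × 30 + 29 − 2 = 1497 (labels ;00/;01 skipped at this minute). Total = 863136 + 7194 + 1497 = 871827.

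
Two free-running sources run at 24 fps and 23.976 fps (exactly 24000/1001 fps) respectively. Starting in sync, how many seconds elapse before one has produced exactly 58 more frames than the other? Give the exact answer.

The gap grows by |24000/1001 − 24| = 24/1001 frames per second.
Time for a 58-frame gap: 58 ÷ (24/1001) = 29029/12 s.

29029/12 seconds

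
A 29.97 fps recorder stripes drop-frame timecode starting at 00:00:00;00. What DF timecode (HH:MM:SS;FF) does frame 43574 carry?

00:24:13;28

Ten DF minutes hold 17982 frames, so frame 43574 lies in block 2 (frames 35964–53945) with 7610 frames into that block.
The block's first minute is 1800 frames and the rest 1798 each; 7610 frames reaches minute 4, so 2 × 18 + 4 × 2 = 44 labels have been skipped so far.
Adding those back, label number 43574 + 44 = 43618 at 30 labels/s is 1453 s + 28 f = 0 h 24 min 13 s frame 28, i.e. 00:24:13;28.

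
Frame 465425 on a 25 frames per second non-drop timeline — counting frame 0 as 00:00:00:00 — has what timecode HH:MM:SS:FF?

465425 ÷ 25 = 18617 full seconds, remainder 0 frames.
18617 s = 5 h 10 min 17 s.
Timecode: 05:10:17:00.

05:10:17:00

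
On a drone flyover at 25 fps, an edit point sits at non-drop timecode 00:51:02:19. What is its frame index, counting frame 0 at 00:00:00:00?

Total seconds to the label: (0 × 3600 + 51 × 60 + 2) = 3062.
Frame index = 3062 × 25 + 19 = 76569.

76569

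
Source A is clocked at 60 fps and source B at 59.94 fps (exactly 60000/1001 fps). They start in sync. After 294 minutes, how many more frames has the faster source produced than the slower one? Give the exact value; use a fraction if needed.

294 min = 17640 s.
A emits 60 × 17640 = 1058400 frames; B emits 60000/1001 × 17640 = 151200000/143.
Difference = 151200/143 frames (≈ 1057.3427); B is behind A.

151200/143 frames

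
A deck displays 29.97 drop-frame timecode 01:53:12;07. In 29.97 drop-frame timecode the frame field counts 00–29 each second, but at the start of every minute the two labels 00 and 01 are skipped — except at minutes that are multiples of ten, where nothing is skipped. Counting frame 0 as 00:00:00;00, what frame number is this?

203563

Complete 10-minute blocks: 11, each 17982 frames → 197802.
Remaining 3 whole minutes in the current block: 1800 + 2 × 1798 = 5396 frames.
Within the current minute: 12 × 30 + 7 − 2 = 365 (labels ;00/;01 skipped at this minute). Total = 197802 + 5396 + 365 = 203563.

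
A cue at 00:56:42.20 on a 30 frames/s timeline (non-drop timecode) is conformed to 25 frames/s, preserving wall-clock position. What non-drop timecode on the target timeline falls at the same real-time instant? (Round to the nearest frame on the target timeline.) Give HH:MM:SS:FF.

Source frame index: (0×3600 + 56×60 + 42) × 30 + 20 = 102080.
Real time: 102080 / (30) = 10208/3 s.
Target frame: (10208/3) × (25) = 255200/3 ≈ 85066.667 → 85067.
At 25 labels/s: frame 85067 → 00:56:42:17.

00:56:42:17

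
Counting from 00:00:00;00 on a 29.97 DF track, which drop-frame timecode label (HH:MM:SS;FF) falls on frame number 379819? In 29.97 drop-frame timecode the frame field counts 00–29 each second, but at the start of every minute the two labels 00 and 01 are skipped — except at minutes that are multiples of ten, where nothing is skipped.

Ten DF minutes hold 17982 frames, so frame 379819 lies in block 21 (frames 377622–395603) with 2197 frames into that block.
The block's first minute is 1800 frames and the rest 1798 each; 2197 frames reaches minute 1, so 21 × 18 + 1 × 2 = 380 labels have been skipped so far.
Adding those back, label number 379819 + 380 = 380199 at 30 labels/s is 12673 s + 9 f = 3 h 31 min 13 s frame 9, i.e. 03:31:13;09.

03:31:13;09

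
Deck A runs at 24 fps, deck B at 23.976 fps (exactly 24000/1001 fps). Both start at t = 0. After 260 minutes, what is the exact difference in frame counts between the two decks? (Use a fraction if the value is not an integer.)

28800/77 frames

260 min = 15600 s.
A emits 24 × 15600 = 374400 frames; B emits 24000/1001 × 15600 = 28800000/77.
Difference = 28800/77 frames (≈ 374.0260); B is behind A.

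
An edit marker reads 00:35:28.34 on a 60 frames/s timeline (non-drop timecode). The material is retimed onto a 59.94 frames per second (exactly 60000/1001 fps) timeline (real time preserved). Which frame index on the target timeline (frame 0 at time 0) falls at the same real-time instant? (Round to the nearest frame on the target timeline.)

frame 127586

Source frame index: (0×3600 + 35×60 + 28) × 60 + 34 = 127714.
Real time: 127714 / (60) = 63857/30 s.
Target frame: (63857/30) × (60000/1001) = 127714000/1001 ≈ 127586.414 → 127586.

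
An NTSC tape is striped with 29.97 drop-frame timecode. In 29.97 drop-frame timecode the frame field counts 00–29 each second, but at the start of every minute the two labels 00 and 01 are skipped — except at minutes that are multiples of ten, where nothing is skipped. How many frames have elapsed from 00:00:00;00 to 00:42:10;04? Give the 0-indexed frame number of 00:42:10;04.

75828

As if non-drop at 30 labels/s: (0 × 3600 + 42 × 60 + 10) × 30 + 4 = 75904.
Minute boundaries passed: 42; those not divisible by 10: 42 − 4 = 38; dropped labels = 2 × 38 = 76.
Actual frame index = 75904 − 76 = 75828.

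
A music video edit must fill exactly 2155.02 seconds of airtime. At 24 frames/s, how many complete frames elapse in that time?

51720 frames

Frames = 2155.02 × 24 = 1293012/25 ≈ 51720.4800.
Complete frames: 51720.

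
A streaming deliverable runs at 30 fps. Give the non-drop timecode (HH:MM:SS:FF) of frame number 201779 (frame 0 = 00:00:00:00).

201779 ÷ 30 = 6725 full seconds, remainder 29 frames.
6725 s = 1 h 52 min 5 s.
Timecode: 01:52:05:29.

01:52:05:29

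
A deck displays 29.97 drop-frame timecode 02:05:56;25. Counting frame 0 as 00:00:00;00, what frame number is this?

226479

Complete 10-minute blocks: 12, each 17982 frames → 215784.
Remaining 5 whole minutes in the current block: 1800 + 4 × 1798 = 8992 frames.
Within the current minute: 56 × 30 + 25 − 2 = 1703 (labels ;00/;01 skipped at this minute). Total = 215784 + 8992 + 1703 = 226479.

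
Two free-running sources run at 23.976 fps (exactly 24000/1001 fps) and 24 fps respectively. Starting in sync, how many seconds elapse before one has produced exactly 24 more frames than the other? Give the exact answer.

The gap grows by |24 − 24000/1001| = 24/1001 frames per second.
Time for a 24-frame gap: 24 ÷ (24/1001) = 1001 s.

1001 seconds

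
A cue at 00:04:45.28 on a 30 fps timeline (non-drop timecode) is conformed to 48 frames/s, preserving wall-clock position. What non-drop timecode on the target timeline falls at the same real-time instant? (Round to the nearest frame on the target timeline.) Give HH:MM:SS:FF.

Source frame index: (0×3600 + 4×60 + 45) × 30 + 28 = 8578.
Real time: 8578 / (30) = 4289/15 s.
Target frame: (4289/15) × (48) = 68624/5 ≈ 13724.800 → 13725.
At 48 labels/s: frame 13725 → 00:04:45:45.

00:04:45:45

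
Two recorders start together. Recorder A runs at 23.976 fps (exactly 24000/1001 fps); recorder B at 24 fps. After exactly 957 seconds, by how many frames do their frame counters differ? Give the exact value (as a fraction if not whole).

2088/91 frames

A emits 24000/1001 × 957 = 2088000/91 frames; B emits 24 × 957 = 22968.
Difference = 2088/91 frames (≈ 22.9451); B is ahead of A.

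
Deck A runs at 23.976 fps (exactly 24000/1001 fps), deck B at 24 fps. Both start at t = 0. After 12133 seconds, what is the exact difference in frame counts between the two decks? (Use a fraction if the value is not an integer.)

26472/91 frames

A emits 24000/1001 × 12133 = 26472000/91 frames; B emits 24 × 12133 = 291192.
Difference = 26472/91 frames (≈ 290.9011); B is ahead of A.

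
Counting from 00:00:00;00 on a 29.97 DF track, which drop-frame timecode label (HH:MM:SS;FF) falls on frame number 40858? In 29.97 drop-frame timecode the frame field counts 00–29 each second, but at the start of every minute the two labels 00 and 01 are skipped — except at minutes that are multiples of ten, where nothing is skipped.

00:22:43;08

Ten DF minutes hold 17982 frames, so frame 40858 lies in block 2 (frames 35964–53945) with 4894 frames into that block.
The block's first minute is 1800 frames and the rest 1798 each; 4894 frames reaches minute 2, so 2 × 18 + 2 × 2 = 40 labels have been skipped so far.
Adding those back, label number 40858 + 40 = 40898 at 30 labels/s is 1363 s + 8 f = 0 h 22 min 43 s frame 8, i.e. 00:22:43;08.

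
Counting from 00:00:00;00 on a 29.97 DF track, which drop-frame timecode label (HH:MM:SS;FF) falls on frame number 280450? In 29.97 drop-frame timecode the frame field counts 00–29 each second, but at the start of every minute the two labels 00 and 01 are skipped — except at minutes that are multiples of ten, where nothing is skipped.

02:35:57;20

Ten DF minutes hold 17982 frames, so frame 280450 lies in block 15 (frames 269730–287711) with 10720 frames into that block.
The block's first minute is 1800 frames and the rest 1798 each; 10720 frames reaches minute 5, so 15 × 18 + 5 × 2 = 280 labels have been skipped so far.
Adding those back, label number 280450 + 280 = 280730 at 30 labels/s is 9357 s + 20 f = 2 h 35 min 57 s frame 20, i.e. 02:35:57;20.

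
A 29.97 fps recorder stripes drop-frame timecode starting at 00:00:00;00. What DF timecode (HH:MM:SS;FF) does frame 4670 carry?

00:02:35;24

Each 10-minute DF block holds 10 × 60 × 30 − 9 × 2 = 17982 frames. 4670 ÷ 17982 → 0 full blocks, remainder 4670.
Within the partial block the first minute is 1800 frames and each further minute 1798, so 2 further minute boundaries passed. Total skipped labels = 18 × 0 + 2 × 2 = 4.
Non-drop label index = 4670 + 4 = 4674; at 30 labels/s that is 00:02:35:24, i.e. DF 00:02:35;24.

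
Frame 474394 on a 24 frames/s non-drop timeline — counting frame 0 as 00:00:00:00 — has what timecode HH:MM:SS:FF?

05:29:26:10

474394 ÷ 24 = 19766 full seconds, remainder 10 frames.
19766 s = 5 h 29 min 26 s.
Timecode: 05:29:26:10.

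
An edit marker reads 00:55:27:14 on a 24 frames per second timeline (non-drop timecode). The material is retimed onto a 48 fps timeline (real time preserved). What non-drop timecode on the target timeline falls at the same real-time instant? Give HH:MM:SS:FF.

00:55:27:28

Source frame index: (0×3600 + 55×60 + 27) × 24 + 14 = 79862.
Real time: 79862 / (24) = 39931/12 s.
Target frame: (39931/12) × (48) = 159724.
At 48 labels/s: frame 159724 → 00:55:27:28.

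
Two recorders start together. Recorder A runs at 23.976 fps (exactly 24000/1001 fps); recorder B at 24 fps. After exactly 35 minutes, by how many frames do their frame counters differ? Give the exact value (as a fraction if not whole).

7200/143 frames

35 min = 2100 s.
A emits 24000/1001 × 2100 = 7200000/143 frames; B emits 24 × 2100 = 50400.
Difference = 7200/143 frames (≈ 50.3497); B is ahead of A.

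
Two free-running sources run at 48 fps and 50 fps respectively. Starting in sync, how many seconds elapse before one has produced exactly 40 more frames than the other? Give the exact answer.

20 seconds

The gap grows by |50 − 48| = 2 frames per second.
Time for a 40-frame gap: 40 ÷ (2) = 20 s.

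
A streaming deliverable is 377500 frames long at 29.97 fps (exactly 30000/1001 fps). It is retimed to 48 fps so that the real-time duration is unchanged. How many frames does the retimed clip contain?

Target frames = source frames × (target rate / source rate) = 377500 × (48)/(30000/1001) = 377500 × 1001/625 = 604604.

604604 frames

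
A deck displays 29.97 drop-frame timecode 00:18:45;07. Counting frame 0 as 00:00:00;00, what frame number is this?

As if non-drop at 30 labels/s: (0 × 3600 + 18 × 60 + 45) × 30 + 7 = 33757.
Minute boundaries passed: 18; those not divisible by 10: 18 − 1 = 17; dropped labels = 2 × 17 = 34.
Actual frame index = 33757 − 34 = 33723.

33723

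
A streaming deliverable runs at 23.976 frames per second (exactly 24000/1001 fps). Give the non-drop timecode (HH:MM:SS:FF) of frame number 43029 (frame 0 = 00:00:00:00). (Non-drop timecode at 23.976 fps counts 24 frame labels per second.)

43029 ÷ 24 = 1792 full seconds, remainder 21 frames.
1792 s = 0 h 29 min 52 s.
Timecode: 00:29:52:21.

00:29:52:21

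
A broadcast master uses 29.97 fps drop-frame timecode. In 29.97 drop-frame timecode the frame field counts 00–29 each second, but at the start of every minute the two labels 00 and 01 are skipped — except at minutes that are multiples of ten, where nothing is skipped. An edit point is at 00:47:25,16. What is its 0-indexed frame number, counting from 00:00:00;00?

85280

Complete 10-minute blocks: 4, each 17982 frames → 71928.
Remaining 7 whole minutes in the current block: 1800 + 6 × 1798 = 12588 frames.
Within the current minute: 25 × 30 + 16 − 2 = 764 (labels ;00/;01 skipped at this minute). Total = 71928 + 12588 + 764 = 85280.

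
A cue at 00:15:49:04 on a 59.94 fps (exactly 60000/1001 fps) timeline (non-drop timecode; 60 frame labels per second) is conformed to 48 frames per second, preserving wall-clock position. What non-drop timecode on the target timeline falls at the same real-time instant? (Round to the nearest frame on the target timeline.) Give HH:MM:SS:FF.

00:15:50:01

Source frame index: (0×3600 + 15×60 + 49) × 60 + 4 = 56944.
Real time: 56944 / (60000/1001) = 3562559/3750 s.
Target frame: (3562559/3750) × (48) = 28500472/625 ≈ 45600.755 → 45601.
At 48 labels/s: frame 45601 → 00:15:50:01.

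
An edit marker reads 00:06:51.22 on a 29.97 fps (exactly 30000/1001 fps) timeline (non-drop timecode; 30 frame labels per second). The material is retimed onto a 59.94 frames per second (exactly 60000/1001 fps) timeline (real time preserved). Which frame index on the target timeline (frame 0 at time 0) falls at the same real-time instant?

frame 24704

Source frame index: (0×3600 + 6×60 + 51) × 30 + 22 = 12352.
Real time: 12352 / (30000/1001) = 772772/1875 s.
Target frame: (772772/1875) × (60000/1001) = 24704.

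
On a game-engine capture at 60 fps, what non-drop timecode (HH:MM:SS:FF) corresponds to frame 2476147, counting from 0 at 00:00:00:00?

2476147 ÷ 60 = 41269 full seconds, remainder 7 frames.
41269 s = 11 h 27 min 49 s.
Timecode: 11:27:49:07.

11:27:49:07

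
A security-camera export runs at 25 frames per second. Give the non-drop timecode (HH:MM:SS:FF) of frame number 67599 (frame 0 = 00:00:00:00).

67599 ÷ 25 = 2703 full seconds, remainder 24 frames.
2703 s = 0 h 45 min 3 s.
Timecode: 00:45:03:24.

00:45:03:24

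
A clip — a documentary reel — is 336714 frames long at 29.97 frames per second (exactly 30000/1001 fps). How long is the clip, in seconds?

11235.0238 seconds

Running time = 336714 / (30000/1001) = 11235.0238 s.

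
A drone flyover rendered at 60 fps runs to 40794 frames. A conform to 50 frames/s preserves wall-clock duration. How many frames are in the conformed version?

Target frames = source frames × (target rate / source rate) = 40794 × (50)/(60) = 40794 × 5/6 = 33995.

33995 frames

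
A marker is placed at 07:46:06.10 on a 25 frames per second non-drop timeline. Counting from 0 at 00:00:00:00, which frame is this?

Total seconds to the label: (7 × 3600 + 46 × 60 + 6) = 27966.
Frame index = 27966 × 25 + 10 = 699160.

frame 699160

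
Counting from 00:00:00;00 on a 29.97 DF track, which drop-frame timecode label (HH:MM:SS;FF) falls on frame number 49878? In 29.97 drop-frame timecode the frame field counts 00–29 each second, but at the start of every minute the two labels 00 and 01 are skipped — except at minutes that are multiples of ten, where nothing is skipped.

00:27:44;08

Each 10-minute DF block holds 10 × 60 × 30 − 9 × 2 = 17982 frames. 49878 ÷ 17982 → 2 full blocks, remainder 13914.
Within the partial block the first minute is 1800 frames and each further minute 1798, so 7 further minute boundaries passed. Total skipped labels = 18 × 2 + 2 × 7 = 50.
Non-drop label index = 49878 + 50 = 49928; at 30 labels/s that is 00:27:44:08, i.e. DF 00:27:44;08.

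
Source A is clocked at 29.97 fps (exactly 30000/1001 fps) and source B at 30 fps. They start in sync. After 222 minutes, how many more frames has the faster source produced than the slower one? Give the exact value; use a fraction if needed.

399600/1001 frames

222 min = 13320 s.
A emits 30000/1001 × 13320 = 399600000/1001 frames; B emits 30 × 13320 = 399600.
Difference = 399600/1001 frames (≈ 399.2008); B is ahead of A.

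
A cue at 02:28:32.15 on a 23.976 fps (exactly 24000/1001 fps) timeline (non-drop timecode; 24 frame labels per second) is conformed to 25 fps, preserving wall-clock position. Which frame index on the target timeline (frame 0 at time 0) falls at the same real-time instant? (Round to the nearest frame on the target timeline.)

Source frame index: (2×3600 + 28×60 + 32) × 24 + 15 = 213903.
Real time: 213903 / (24000/1001) = 71372301/8000 s.
Target frame: (71372301/8000) × (25) = 71372301/320 ≈ 223038.441 → 223038.

frame 223038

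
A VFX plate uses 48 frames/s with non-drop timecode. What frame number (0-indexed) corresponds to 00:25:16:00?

Total seconds to the label: (0 × 3600 + 25 × 60 + 16) = 1516.
Frame index = 1516 × 48 + 0 = 72768.

frame 72768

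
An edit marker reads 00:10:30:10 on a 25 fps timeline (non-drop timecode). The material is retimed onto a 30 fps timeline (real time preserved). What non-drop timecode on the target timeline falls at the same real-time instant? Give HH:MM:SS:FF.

00:10:30:12

Source frame index: (0×3600 + 10×60 + 30) × 25 + 10 = 15760.
Real time: 15760 / (25) = 3152/5 s.
Target frame: (3152/5) × (30) = 18912.
At 30 labels/s: frame 18912 → 00:10:30:12.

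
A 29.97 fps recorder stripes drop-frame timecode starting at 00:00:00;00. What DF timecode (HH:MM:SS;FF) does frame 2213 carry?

00:01:13;25

Ten DF minutes hold 17982 frames, so frame 2213 lies in block 0 (frames 0–17981) with 2213 frames into that block.
The block's first minute is 1800 frames and the rest 1798 each; 2213 frames reaches minute 1, so 0 × 18 + 1 × 2 = 2 labels have been skipped so far.
Adding those back, label number 2213 + 2 = 2215 at 30 labels/s is 73 s + 25 f = 0 h 1 min 13 s frame 25, i.e. 00:01:13;25.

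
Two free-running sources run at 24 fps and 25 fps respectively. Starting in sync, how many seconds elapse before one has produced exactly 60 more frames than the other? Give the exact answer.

60 seconds

The gap grows by |25 − 24| = 1 frame per second.
Time for a 60-frame gap: 60 ÷ (1) = 60 s.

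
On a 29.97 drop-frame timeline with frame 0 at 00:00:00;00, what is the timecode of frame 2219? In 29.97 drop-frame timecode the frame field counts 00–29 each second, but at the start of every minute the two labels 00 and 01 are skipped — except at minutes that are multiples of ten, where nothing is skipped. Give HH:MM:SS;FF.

00:01:14;01

Ten DF minutes hold 17982 frames, so frame 2219 lies in block 0 (frames 0–17981) with 2219 frames into that block.
The block's first minute is 1800 frames and the rest 1798 each; 2219 frames reaches minute 1, so 0 × 18 + 1 × 2 = 2 labels have been skipped so far.
Adding those back, label number 2219 + 2 = 2221 at 30 labels/s is 74 s + 1 f = 0 h 1 min 14 s frame 1, i.e. 00:01:14;01.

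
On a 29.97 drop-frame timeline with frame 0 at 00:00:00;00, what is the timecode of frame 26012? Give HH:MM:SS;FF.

Ten DF minutes hold 17982 frames, so frame 26012 lies in block 1 (frames 17982–35963) with 8030 frames into that block.
The block's first minute is 1800 frames and the rest 1798 each; 8030 frames reaches minute 4, so 1 × 18 + 4 × 2 = 26 labels have been skipped so far.
Adding those back, label number 26012 + 26 = 26038 at 30 labels/s is 867 s + 28 f = 0 h 14 min 27 s frame 28, i.e. 00:14:27;28.

00:14:27;28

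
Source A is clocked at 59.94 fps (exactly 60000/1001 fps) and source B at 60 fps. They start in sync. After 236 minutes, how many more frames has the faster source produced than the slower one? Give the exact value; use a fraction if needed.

236 min = 14160 s.
A emits 60000/1001 × 14160 = 849600000/1001 frames; B emits 60 × 14160 = 849600.
Difference = 849600/1001 frames (≈ 848.7512); B is ahead of A.

849600/1001 frames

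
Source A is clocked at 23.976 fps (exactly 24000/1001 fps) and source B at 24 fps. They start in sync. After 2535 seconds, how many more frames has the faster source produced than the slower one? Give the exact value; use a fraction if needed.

4680/77 frames

A emits 24000/1001 × 2535 = 4680000/77 frames; B emits 24 × 2535 = 60840.
Difference = 4680/77 frames (≈ 60.7792); B is ahead of A.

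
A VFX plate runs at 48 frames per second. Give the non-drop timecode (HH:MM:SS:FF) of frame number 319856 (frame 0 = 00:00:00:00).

319856 ÷ 48 = 6663 full seconds, remainder 32 frames.
6663 s = 1 h 51 min 3 s.
Timecode: 01:51:03:32.

01:51:03:32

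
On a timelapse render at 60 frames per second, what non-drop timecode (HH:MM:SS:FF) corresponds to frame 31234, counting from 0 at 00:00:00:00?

00:08:40:34

31234 ÷ 60 = 520 full seconds, remainder 34 frames.
520 s = 0 h 8 min 40 s.
Timecode: 00:08:40:34.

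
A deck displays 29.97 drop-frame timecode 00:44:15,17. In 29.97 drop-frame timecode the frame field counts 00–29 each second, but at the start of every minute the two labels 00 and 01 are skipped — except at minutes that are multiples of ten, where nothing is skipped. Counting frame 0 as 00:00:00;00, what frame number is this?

Complete 10-minute blocks: 4, each 17982 frames → 71928.
Remaining 4 whole minutes in the current block: 1800 + 3 × 1798 = 7194 frames.
Within the current minute: 15 × 30 + 17 − 2 = 465 (labels ;00/;01 skipped at this minute). Total = 71928 + 7194 + 465 = 79587.

79587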